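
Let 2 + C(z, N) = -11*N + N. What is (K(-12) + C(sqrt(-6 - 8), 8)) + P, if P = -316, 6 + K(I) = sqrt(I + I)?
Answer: -404 + 2*I*sqrt(6) ≈ -404.0 + 4.899*I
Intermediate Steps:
C(z, N) = -2 - 10*N (C(z, N) = -2 + (-11*N + N) = -2 - 10*N)
K(I) = -6 + sqrt(2)*sqrt(I) (K(I) = -6 + sqrt(I + I) = -6 + sqrt(2*I) = -6 + sqrt(2)*sqrt(I))
(K(-12) + C(sqrt(-6 - 8), 8)) + P = ((-6 + sqrt(2)*sqrt(-12)) + (-2 - 10*8)) - 316 = ((-6 + sqrt(2)*(2*I*sqrt(3))) + (-2 - 80)) - 316 = ((-6 + 2*I*sqrt(6)) - 82) - 316 = (-88 + 2*I*sqrt(6)) - 316 = -404 + 2*I*sqrt(6)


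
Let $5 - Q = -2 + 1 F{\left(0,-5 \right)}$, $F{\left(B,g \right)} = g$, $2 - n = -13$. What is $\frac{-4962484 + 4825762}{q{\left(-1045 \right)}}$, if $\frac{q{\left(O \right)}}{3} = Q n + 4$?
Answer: $- \frac{22787}{92} \approx -247.68$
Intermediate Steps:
$n = 15$ ($n = 2 - -13 = 2 + 13 = 15$)
$Q = 12$ ($Q = 5 - \left(-2 + 1 \left(-5\right)\right) = 5 - \left(-2 - 5\right) = 5 - -7 = 5 + 7 = 12$)
$q{\left(O \right)} = 552$ ($q{\left(O \right)} = 3 \left(12 \cdot 15 + 4\right) = 3 \left(180 + 4\right) = 3 \cdot 184 = 552$)
$\frac{-4962484 + 4825762}{q{\left(-1045 \right)}} = \frac{-4962484 + 4825762}{552} = \left(-136722\right) \frac{1}{552} = - \frac{22787}{92}$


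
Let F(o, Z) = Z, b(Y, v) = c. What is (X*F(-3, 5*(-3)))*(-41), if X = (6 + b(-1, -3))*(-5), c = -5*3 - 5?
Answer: 43050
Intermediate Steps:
c = -20 (c = -15 - 5 = -20)
b(Y, v) = -20
X = 70 (X = (6 - 20)*(-5) = -14*(-5) = 70)
(X*F(-3, 5*(-3)))*(-41) = (70*(5*(-3)))*(-41) = (70*(-15))*(-41) = -1050*(-41) = 43050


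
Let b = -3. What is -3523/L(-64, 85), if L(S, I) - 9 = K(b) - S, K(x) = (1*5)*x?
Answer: -3523/58 ≈ -60.741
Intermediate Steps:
K(x) = 5*x
L(S, I) = -6 - S (L(S, I) = 9 + (5*(-3) - S) = 9 + (-15 - S) = -6 - S)
-3523/L(-64, 85) = -3523/(-6 - 1*(-64)) = -3523/(-6 + 64) = -3523/58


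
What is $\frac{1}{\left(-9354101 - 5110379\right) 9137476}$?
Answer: $- \frac{1}{132168838852480} \approx -7.5661 \cdot 10^{-15}$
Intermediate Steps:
$\frac{1}{\left(-9354101 - 5110379\right) 9137476} = \frac{1}{-14464480} \cdot \frac{1}{9137476} = \left(- \frac{1}{14464480}\right) \frac{1}{9137476} = - \frac{1}{132168838852480}$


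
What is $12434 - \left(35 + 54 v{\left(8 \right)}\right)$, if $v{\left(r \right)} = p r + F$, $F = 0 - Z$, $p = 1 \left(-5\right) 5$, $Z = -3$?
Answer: $23037$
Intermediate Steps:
$p = -25$ ($p = \left(-5\right) 5 = -25$)
$F = 3$ ($F = 0 - -3 = 0 + 3 = 3$)
$v{\left(r \right)} = 3 - 25 r$ ($v{\left(r \right)} = - 25 r + 3 = 3 - 25 r$)
$12434 - \left(35 + 54 v{\left(8 \right)}\right) = 12434 - \left(35 + 54 \left(3 - 200\right)\right) = 12434 - -10603 = 12434 + \left(10638 - 35\right) = 12434 + 10603 = 23037$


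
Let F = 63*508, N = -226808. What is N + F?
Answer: -194804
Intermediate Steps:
F = 32004
N + F = -226808 + 32004 = -194804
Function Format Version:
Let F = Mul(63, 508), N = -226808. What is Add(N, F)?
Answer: -194804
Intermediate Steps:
F = 32004
Add(N, F) = Add(-226808, 32004) = -194804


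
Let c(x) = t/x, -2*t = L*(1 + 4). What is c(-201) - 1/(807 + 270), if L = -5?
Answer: -9109/144318 ≈ -0.063118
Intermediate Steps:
t = 25/2 (t = -(-5)*(1 + 4)/2 = -(-5)*5/2 = -½*(-25) = 25/2 ≈ 12.500)
c(x) = 25/(2*x)
c(-201) - 1/(807 + 270) = (25/2)/(-201) - 1/(807 + 270) = (25/2)*(-1/201) - 1/1077 = -25/402 - 1*1/1077 = -25/402 - 1/1077 = -9109/144318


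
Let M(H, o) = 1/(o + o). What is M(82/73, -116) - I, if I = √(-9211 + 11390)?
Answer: -1/232 - √2179 ≈ -46.684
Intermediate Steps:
I = √2179 ≈ 46.680
M(H, o) = 1/(2*o)
M(82/73, -116) - I = (½)/(-116) - √2179 = (½)*(-1/116) - √2179 = -1/232 - √2179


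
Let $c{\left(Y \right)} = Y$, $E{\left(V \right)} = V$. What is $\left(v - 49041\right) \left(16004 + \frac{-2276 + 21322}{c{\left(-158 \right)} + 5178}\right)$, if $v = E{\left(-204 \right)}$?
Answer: $- \frac{395728515987}{502} \approx -7.883 \cdot 10^{8}$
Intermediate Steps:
$v = -204$
$\left(v - 49041\right) \left(16004 + \frac{-2276 + 21322}{c{\left(-158 \right)} + 5178}\right) = \left(-204 - 49041\right) \left(16004 + \frac{-2276 + 21322}{-158 + 5178}\right) = - 49245 \left(16004 + \frac{19046}{5020}\right) = - 49245 \left(16004 + 19046 \cdot \frac{1}{5020}\right) = - 49245 \left(16004 + \frac{9523}{2510}\right) = \left(-49245\right) \frac{40179563}{2510} = - \frac{395728515987}{502}$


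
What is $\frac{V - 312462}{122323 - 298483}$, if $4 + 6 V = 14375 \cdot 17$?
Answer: $\frac{543467}{352320} \approx 1.5425$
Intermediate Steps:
$V = \frac{81457}{2}$ ($V = - \frac{2}{3} + \frac{14375 \cdot 17}{6} = - \frac{2}{3} + \frac{1}{6} \cdot 244375 = - \frac{2}{3} + \frac{244375}{6} = \frac{81457}{2} \approx 40729.0$)
$\frac{V - 312462}{122323 - 298483} = \frac{\frac{81457}{2} - 312462}{122323 - 298483} = - \frac{543467}{2 \left(-176160\right)} = \left(- \frac{543467}{2}\right) \left(- \frac{1}{176160}\right) = \frac{543467}{352320}$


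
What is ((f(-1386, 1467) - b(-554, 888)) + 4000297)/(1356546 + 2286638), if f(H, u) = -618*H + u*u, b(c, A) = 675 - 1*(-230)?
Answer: 7008029/3643184 ≈ 1.9236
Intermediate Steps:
b(c, A) = 905 (b(c, A) = 675 + 230 = 905)
f(H, u) = u² - 618*H (f(H, u) = -618*H + u² = u² - 618*H)
((f(-1386, 1467) - b(-554, 888)) + 4000297)/(1356546 + 2286638) = (((1467² - 618*(-1386)) - 1*905) + 4000297)/(1356546 + 2286638) = (((2152089 + 856548) - 905) + 4000297)/3643184 = ((3008637 - 905) + 4000297)*(1/3643184) = (3007732 + 4000297)*(1/3643184) = 7008029*(1/3643184) = 7008029/3643184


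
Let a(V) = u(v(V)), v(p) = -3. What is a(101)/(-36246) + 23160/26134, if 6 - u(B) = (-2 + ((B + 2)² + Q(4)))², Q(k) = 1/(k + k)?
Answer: 26858258075/30312094848 ≈ 0.88606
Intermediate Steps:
Q(k) = 1/(2*k)
u(B) = 6 - (-15/8 + (2 + B)²)² (u(B) = 6 - (-2 + ((B + 2)² + (½)/4))² = 6 - (-2 + ((2 + B)² + (½)*(¼)))² = 6 - (-2 + ((2 + B)² + ⅛))² = 6 - (-2 + (⅛ + (2 + B)²))² = 6 - (-15/8 + (2 + B)²)²)
a(V) = 335/64 (a(V) = 6 - (-15 + 8*(2 - 3)²)²/64 = 6 - (-15 + 8*(-1)²)²/64 = 6 - (-15 + 8*1)²/64 = 6 - (-15 + 8)²/64 = 6 - 1/64*(-7)² = 6 - 1/64*49 = 6 - 49/64 = 335/64)
a(101)/(-36246) + 23160/26134 = (335/64)/(-36246) + 23160/26134 = (335/64)*(-1/36246) + 23160*(1/26134) = -335/2319744 + 11580/13067 = 26858258075/30312094848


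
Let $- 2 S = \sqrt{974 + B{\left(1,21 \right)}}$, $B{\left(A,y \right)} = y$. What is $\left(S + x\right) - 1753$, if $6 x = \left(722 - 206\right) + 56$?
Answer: $- \frac{4973}{3} - \frac{\sqrt{995}}{2} \approx -1673.4$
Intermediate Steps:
$x = \frac{286}{3}$ ($x = \frac{\left(722 - 206\right) + 56}{6} = \frac{516 + 56}{6} = \frac{1}{6} \cdot 572 = \frac{286}{3} \approx 95.333$)
$S = - \frac{\sqrt{995}}{2}$ ($S = - \frac{\sqrt{974 + 21}}{2} = - \frac{\sqrt{995}}{2} \approx -15.772$)
$\left(S + x\right) - 1753 = \left(- \frac{\sqrt{995}}{2} + \frac{286}{3}\right) - 1753 = \left(\frac{286}{3} - \frac{\sqrt{995}}{2}\right) - 1753 = - \frac{4973}{3} - \frac{\sqrt{995}}{2}$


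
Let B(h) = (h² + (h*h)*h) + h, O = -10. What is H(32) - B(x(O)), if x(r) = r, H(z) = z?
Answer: 942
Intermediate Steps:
B(h) = h + h² + h³ (B(h) = (h² + h²*h) + h = (h² + h³) + h = h + h² + h³)
H(32) - B(x(O)) = 32 - (-10)*(1 - 10 + (-10)²) = 32 - (-10)*(1 - 10 + 100) = 32 - (-10)*91 = 32 - 1*(-910) = 32 + 910 = 942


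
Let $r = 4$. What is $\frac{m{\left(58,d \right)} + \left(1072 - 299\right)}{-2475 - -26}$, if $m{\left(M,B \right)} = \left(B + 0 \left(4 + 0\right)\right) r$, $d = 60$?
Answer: $- \frac{1013}{2449} \approx -0.41364$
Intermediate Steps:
$m{\left(M,B \right)} = 4 B$ ($m{\left(M,B \right)} = \left(B + 0 \left(4 + 0\right)\right) 4 = \left(B + 0 \cdot 4\right) 4 = \left(B + 0\right) 4 = B 4 = 4 B$)
$\frac{m{\left(58,d \right)} + \left(1072 - 299\right)}{-2475 - -26} = \frac{4 \cdot 60 + \left(1072 - 299\right)}{-2475 - -26} = \frac{240 + 773}{-2475 + \left(-16 + 42\right)} = \frac{1013}{-2475 + 26} = \frac{1013}{-2449} = 1013 \left(- \frac{1}{2449}\right) = - \frac{1013}{2449}$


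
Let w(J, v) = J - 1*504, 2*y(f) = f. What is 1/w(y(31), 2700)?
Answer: -2/977 ≈ -0.0020471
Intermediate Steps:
y(f) = f/2
w(J, v) = -504 + J (w(J, v) = J - 504 = -504 + J)
1/w(y(31), 2700) = 1/(-504 + (½)*31) = 1/(-504 + 31/2) = 1/(-977/2) = -2/977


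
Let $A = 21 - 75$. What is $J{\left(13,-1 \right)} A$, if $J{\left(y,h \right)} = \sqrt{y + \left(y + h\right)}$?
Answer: $-270$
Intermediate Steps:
$J{\left(y,h \right)} = \sqrt{h + 2 y}$ ($J{\left(y,h \right)} = \sqrt{y + \left(h + y\right)} = \sqrt{h + 2 y}$)
$A = -54$ ($A = 21 - 75 = -54$)
$J{\left(13,-1 \right)} A = \sqrt{-1 + 2 \cdot 13} \left(-54\right) = \sqrt{-1 + 26} \left(-54\right) = \sqrt{25} \left(-54\right) = 5 \left(-54\right) = -270$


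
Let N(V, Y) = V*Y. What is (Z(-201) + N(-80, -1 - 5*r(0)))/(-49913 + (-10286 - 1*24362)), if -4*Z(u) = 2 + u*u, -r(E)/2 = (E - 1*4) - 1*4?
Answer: 14483/338244 ≈ 0.042818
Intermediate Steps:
r(E) = 16 - 2*E (r(E) = -2*((E - 1*4) - 1*4) = -2*((E - 4) - 4) = -2*((-4 + E) - 4) = -2*(-8 + E) = 16 - 2*E)
Z(u) = -½ - u²/4 (Z(u) = -(2 + u*u)/4 = -(2 + u²)/4 = -½ - u²/4)
(Z(-201) + N(-80, -1 - 5*r(0)))/(-49913 + (-10286 - 1*24362)) = ((-½ - ¼*(-201)²) - 80*(-1 - 5*(16 - 2*0)))/(-49913 + (-10286 - 1*24362)) = ((-½ - ¼*40401) - 80*(-1 - 5*(16 + 0)))/(-49913 + (-10286 - 24362)) = ((-½ - 40401/4) - 80*(-1 - 5*16))/(-49913 - 34648) = (-40403/4 - 80*(-1 - 80))/(-84561) = (-40403/4 - 80*(-81))*(-1/84561) = (-40403/4 + 6480)*(-1/84561) = -14483/4*(-1/84561) = 14483/338244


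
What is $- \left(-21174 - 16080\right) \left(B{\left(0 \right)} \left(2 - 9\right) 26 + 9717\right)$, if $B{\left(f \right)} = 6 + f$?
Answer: $321315750$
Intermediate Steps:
$- \left(-21174 - 16080\right) \left(B{\left(0 \right)} \left(2 - 9\right) 26 + 9717\right) = - \left(-21174 - 16080\right) \left(\left(6 + 0\right) \left(2 - 9\right) 26 + 9717\right) = - \left(-37254\right) \left(6 \left(2 - 9\right) 26 + 9717\right) = - \left(-37254\right) \left(6 \left(-7\right) 26 + 9717\right) = - \left(-37254\right) \left(\left(-42\right) 26 + 9717\right) = - \left(-37254\right) \left(-1092 + 9717\right) = - \left(-37254\right) 8625 = \left(-1\right) \left(-321315750\right) = 321315750$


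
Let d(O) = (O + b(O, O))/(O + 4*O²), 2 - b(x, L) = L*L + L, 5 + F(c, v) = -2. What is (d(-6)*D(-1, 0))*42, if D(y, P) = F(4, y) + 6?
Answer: 238/23 ≈ 10.348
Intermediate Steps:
F(c, v) = -7 (F(c, v) = -5 - 2 = -7)
b(x, L) = 2 - L - L² (b(x, L) = 2 - (L*L + L) = 2 - (L² + L) = 2 - (L + L²) = 2 + (-L - L²) = 2 - L - L²)
D(y, P) = -1 (D(y, P) = -7 + 6 = -1)
d(O) = (2 - O²)/(O + 4*O²) (d(O) = (O + (2 - O - O²))/(O + 4*O²) = (2 - O²)/(O + 4*O²))
(d(-6)*D(-1, 0))*42 = (((2 - 1*(-6)²)/((-6)*(1 + 4*(-6))))*(-1))*42 = (-(2 - 1*36)/(6*(1 - 24))*(-1))*42 = (-⅙*(2 - 36)/(-23)*(-1))*42 = (-⅙*(-1/23)*(-34)*(-1))*42 = -17/69*(-1)*42 = (17/69)*42 = 238/23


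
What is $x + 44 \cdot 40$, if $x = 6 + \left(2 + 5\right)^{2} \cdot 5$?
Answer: $2011$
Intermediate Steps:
$x = 251$ ($x = 6 + 7^{2} \cdot 5 = 6 + 49 \cdot 5 = 6 + 245 = 251$)
$x + 44 \cdot 40 = 251 + 44 \cdot 40 = 251 + 1760 = 2011$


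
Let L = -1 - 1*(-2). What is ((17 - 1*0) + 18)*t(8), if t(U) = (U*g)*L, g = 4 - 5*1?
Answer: -280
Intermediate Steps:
L = 1 (L = -1 + 2 = 1)
g = -1 (g = 4 - 5 = -1)
t(U) = -U (t(U) = (U*(-1))*1 = -U*1 = -U)
((17 - 1*0) + 18)*t(8) = ((17 - 1*0) + 18)*(-1*8) = ((17 + 0) + 18)*(-8) = (17 + 18)*(-8) = 35*(-8) = -280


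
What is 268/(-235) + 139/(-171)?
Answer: -78493/40185 ≈ -1.9533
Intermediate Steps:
268/(-235) + 139/(-171) = 268*(-1/235) + 139*(-1/171) = -268/235 - 139/171 = -78493/40185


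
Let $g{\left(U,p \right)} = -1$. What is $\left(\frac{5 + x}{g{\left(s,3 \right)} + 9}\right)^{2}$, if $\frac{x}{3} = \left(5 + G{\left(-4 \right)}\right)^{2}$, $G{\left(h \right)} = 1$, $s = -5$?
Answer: $\frac{12769}{64} \approx 199.52$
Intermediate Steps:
$x = 108$ ($x = 3 \left(5 + 1\right)^{2} = 3 \cdot 6^{2} = 3 \cdot 36 = 108$)
$\left(\frac{5 + x}{g{\left(s,3 \right)} + 9}\right)^{2} = \left(\frac{5 + 108}{-1 + 9}\right)^{2} = \left(\frac{113}{8}\right)^{2} = \frac{12769}{64}$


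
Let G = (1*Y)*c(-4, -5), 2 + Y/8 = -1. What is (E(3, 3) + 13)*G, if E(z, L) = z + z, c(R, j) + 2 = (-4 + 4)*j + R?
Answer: 2736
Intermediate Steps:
c(R, j) = -2 + R (c(R, j) = -2 + ((-4 + 4)*j + R) = -2 + (0*j + R) = -2 + (0 + R) = -2 + R)
Y = -24 (Y = -16 + 8*(-1) = -16 - 8 = -24)
E(z, L) = 2*z
G = 144 (G = (1*(-24))*(-2 - 4) = -24*(-6) = 144)
(E(3, 3) + 13)*G = (2*3 + 13)*144 = (6 + 13)*144 = 19*144 = 2736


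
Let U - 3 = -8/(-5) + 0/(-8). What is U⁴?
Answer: 279841/625 ≈ 447.75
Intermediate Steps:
U = 23/5 (U = 3 + (-8/(-5) + 0/(-8)) = 3 + (-8*(-⅕) + 0*(-⅛)) = 3 + (8/5 + 0) = 3 + 8/5 = 23/5 ≈ 4.6000)
U⁴ = (23/5)⁴ = 279841/625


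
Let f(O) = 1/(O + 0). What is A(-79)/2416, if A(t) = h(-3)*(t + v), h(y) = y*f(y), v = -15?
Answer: -47/1208 ≈ -0.038907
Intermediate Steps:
f(O) = 1/O
h(y) = 1 (h(y) = y/y = 1)
A(t) = -15 + t (A(t) = 1*(t - 15) = 1*(-15 + t) = -15 + t)
A(-79)/2416 = (-15 - 79)/2416 = -94*1/2416 = -47/1208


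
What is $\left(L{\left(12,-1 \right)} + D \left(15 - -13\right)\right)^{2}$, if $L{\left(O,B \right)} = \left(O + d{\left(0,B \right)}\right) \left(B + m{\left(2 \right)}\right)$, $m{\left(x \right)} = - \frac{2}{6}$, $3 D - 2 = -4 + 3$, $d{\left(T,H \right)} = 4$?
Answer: $144$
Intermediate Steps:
$D = \frac{1}{3}$ ($D = \frac{2}{3} + \frac{-4 + 3}{3} = \frac{2}{3} + \frac{1}{3} \left(-1\right) = \frac{2}{3} - \frac{1}{3} = \frac{1}{3} \approx 0.33333$)
$m{\left(x \right)} = - \frac{1}{3}$ ($m{\left(x \right)} = \left(-2\right) \frac{1}{6} = - \frac{1}{3}$)
$L{\left(O,B \right)} = \left(4 + O\right) \left(- \frac{1}{3} + B\right)$ ($L{\left(O,B \right)} = \left(O + 4\right) \left(B - \frac{1}{3}\right) = \left(4 + O\right) \left(- \frac{1}{3} + B\right)$)
$\left(L{\left(12,-1 \right)} + D \left(15 - -13\right)\right)^{2} = \left(\left(- \frac{4}{3} + 4 \left(-1\right) - 4 - 12\right) + \frac{15 - -13}{3}\right)^{2} = \left(\left(- \frac{4}{3} - 4 - 4 - 12\right) + \frac{15 + 13}{3}\right)^{2} = \left(- \frac{64}{3} + \frac{1}{3} \cdot 28\right)^{2} = \left(- \frac{64}{3} + \frac{28}{3}\right)^{2} = \left(-12\right)^{2} = 144$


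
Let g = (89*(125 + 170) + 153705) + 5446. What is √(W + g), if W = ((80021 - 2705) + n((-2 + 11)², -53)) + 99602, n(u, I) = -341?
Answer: √361983 ≈ 601.65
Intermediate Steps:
W = 176577 (W = ((80021 - 2705) - 341) + 99602 = (77316 - 341) + 99602 = 76975 + 99602 = 176577)
g = 185406 (g = (89*295 + 153705) + 5446 = (26255 + 153705) + 5446 = 179960 + 5446 = 185406)
√(W + g) = √(176577 + 185406) = √361983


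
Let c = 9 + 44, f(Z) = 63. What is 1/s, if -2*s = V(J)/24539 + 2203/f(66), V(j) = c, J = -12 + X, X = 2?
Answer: -29169/510026 ≈ -0.057191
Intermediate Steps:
J = -10 (J = -12 + 2 = -10)
c = 53
V(j) = 53
s = -510026/29169 (s = -(53/24539 + 2203/63)/2 = -(53*(1/24539) + 2203*(1/63))/2 = -(1/463 + 2203/63)/2 = -½*1020052/29169 = -510026/29169 ≈ -17.485)
1/s = 1/(-510026/29169) = -29169/510026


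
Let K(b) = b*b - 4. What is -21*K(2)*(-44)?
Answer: 0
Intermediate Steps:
K(b) = -4 + b² (K(b) = b² - 4 = -4 + b²)
-21*K(2)*(-44) = -21*(-4 + 2²)*(-44) = -21*(-4 + 4)*(-44) = -21*0*(-44) = 0*(-44) = 0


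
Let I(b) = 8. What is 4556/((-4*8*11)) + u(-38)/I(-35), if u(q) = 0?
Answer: -1139/88 ≈ -12.943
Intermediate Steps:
4556/((-4*8*11)) + u(-38)/I(-35) = 4556/((-4*8*11)) + 0/8 = 4556/((-32*11)) + 0*(⅛) = 4556/(-352) + 0 = 4556*(-1/352) + 0 = -1139/88 + 0 = -1139/88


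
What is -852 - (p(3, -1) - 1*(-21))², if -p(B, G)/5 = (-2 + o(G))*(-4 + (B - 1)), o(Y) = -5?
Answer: -3253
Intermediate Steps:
p(B, G) = -175 + 35*B (p(B, G) = -5*(-2 - 5)*(-4 + (B - 1)) = -(-35)*(-4 + (-1 + B)) = -(-35)*(-5 + B) = -5*(35 - 7*B) = -175 + 35*B)
-852 - (p(3, -1) - 1*(-21))² = -852 - ((-175 + 35*3) - 1*(-21))² = -852 - ((-175 + 105) + 21)² = -852 - (-70 + 21)² = -852 - 1*(-49)² = -852 - 1*2401 = -852 - 2401 = -3253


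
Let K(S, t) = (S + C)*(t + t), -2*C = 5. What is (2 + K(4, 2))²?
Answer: 64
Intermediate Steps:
C = -5/2 (C = -½*5 = -5/2 ≈ -2.5000)
K(S, t) = 2*t*(-5/2 + S) (K(S, t) = (S - 5/2)*(t + t) = (-5/2 + S)*(2*t) = 2*t*(-5/2 + S))
(2 + K(4, 2))² = (2 + 2*(-5 + 2*4))² = (2 + 2*(-5 + 8))² = (2 + 2*3)² = (2 + 6)² = 8² = 64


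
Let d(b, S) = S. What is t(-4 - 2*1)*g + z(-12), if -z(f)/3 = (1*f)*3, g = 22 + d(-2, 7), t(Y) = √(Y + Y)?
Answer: 108 + 58*I*√3 ≈ 108.0 + 100.46*I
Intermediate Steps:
t(Y) = √2*√Y (t(Y) = √(2*Y) = √2*√Y)
g = 29 (g = 22 + 7 = 29)
z(f) = -9*f (z(f) = -3*1*f*3 = -3*f*3 = -9*f)
t(-4 - 2*1)*g + z(-12) = (√2*√(-4 - 2*1))*29 - 9*(-12) = (√2*√(-4 - 2))*29 + 108 = (√2*√(-6))*29 + 108 = (√2*(I*√6))*29 + 108 = (2*I*√3)*29 + 108 = 58*I*√3 + 108 = 108 + 58*I*√3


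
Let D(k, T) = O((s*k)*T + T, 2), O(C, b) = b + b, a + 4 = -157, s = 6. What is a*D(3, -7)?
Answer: -644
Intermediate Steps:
a = -161 (a = -4 - 157 = -161)
O(C, b) = 2*b
D(k, T) = 4 (D(k, T) = 2*2 = 4)
a*D(3, -7) = -161*4 = -644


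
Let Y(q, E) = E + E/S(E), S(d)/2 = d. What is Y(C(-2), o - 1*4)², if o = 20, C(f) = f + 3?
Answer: 1089/4 ≈ 272.25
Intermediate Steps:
C(f) = 3 + f
S(d) = 2*d
Y(q, E) = ½ + E (Y(q, E) = E + E/((2*E)) = E + E*(1/(2*E)) = E + ½ = ½ + E)
Y(C(-2), o - 1*4)² = (½ + (20 - 1*4))² = (½ + (20 - 4))² = (½ + 16)² = (33/2)² = 1089/4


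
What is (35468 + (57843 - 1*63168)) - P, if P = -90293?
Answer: 120436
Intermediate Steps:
(35468 + (57843 - 1*63168)) - P = (35468 + (57843 - 1*63168)) - 1*(-90293) = (35468 + (57843 - 63168)) + 90293 = (35468 - 5325) + 90293 = 30143 + 90293 = 120436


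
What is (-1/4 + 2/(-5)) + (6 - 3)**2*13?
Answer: 2327/20 ≈ 116.35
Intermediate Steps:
(-1/4 + 2/(-5)) + (6 - 3)**2*13 = (-1*1/4 + 2*(-1/5)) + 3**2*13 = (-1/4 - 2/5) + 9*13 = -13/20 + 117 = 2327/20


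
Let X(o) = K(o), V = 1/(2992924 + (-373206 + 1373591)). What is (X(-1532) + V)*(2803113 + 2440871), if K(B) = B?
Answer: -32081379901437808/3993309 ≈ -8.0338e+9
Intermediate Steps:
V = 1/3993309 (V = 1/(2992924 + 1000385) = 1/3993309 ≈ 2.5042e-7)
X(o) = o
(X(-1532) + V)*(2803113 + 2440871) = (-1532 + 1/3993309)*(2803113 + 2440871) = -6117749387/3993309*5243984 = -32081379901437808/3993309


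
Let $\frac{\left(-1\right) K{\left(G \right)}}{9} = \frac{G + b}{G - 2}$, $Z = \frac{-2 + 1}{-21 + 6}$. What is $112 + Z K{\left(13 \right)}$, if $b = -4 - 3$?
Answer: $\frac{6142}{55} \approx 111.67$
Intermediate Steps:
$b = -7$ ($b = -4 - 3 = -7$)
$Z = \frac{1}{15}$ ($Z = - \frac{1}{-15} = \left(-1\right) \left(- \frac{1}{15}\right) = \frac{1}{15} \approx 0.066667$)
$K{\left(G \right)} = - \frac{9 \left(-7 + G\right)}{-2 + G}$ ($K{\left(G \right)} = - 9 \frac{G - 7}{G - 2} = - 9 \frac{-7 + G}{-2 + G} = - \frac{9 \left(-7 + G\right)}{-2 + G}$)
$112 + Z K{\left(13 \right)} = 112 + \frac{9 \frac{1}{-2 + 13} \left(7 - 13\right)}{15} = 112 + \frac{9 \cdot \frac{1}{11} \left(7 - 13\right)}{15} = 112 + \frac{9 \cdot \frac{1}{11} \left(-6\right)}{15} = 112 + \frac{1}{15} \left(- \frac{54}{11}\right) = 112 - \frac{18}{55} = \frac{6142}{55}$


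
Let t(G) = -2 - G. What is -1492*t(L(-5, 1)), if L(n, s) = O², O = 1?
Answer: 4476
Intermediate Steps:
L(n, s) = 1 (L(n, s) = 1² = 1)
-1492*t(L(-5, 1)) = -1492*(-2 - 1*1) = -1492*(-2 - 1) = -1492*(-3) = 4476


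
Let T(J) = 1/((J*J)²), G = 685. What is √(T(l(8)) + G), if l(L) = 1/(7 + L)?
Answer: √51310 ≈ 226.52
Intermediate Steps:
T(J) = J⁻⁴ (T(J) = 1/((J²)²) = 1/(J⁴) = J⁻⁴)
√(T(l(8)) + G) = √((1/(7 + 8))⁻⁴ + 685) = √((1/15)⁻⁴ + 685) = √(50625 + 685) = √51310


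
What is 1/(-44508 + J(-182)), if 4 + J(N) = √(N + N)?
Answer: -856/38102279 - I*√91/990659254 ≈ -2.2466e-5 - 9.6293e-9*I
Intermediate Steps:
J(N) = -4 + √2*√N (J(N) = -4 + √(N + N) = -4 + √(2*N) = -4 + √2*√N)
1/(-44508 + J(-182)) = 1/(-44508 + (-4 + √2*√(-182))) = 1/(-44508 + (-4 + √2*(I*√182))) = 1/(-44508 + (-4 + 2*I*√91)) = 1/(-44512 + 2*I*√91)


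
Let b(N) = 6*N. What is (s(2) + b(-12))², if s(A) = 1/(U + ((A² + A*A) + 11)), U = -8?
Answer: 625681/121 ≈ 5170.9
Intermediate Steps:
s(A) = 1/(3 + 2*A²) (s(A) = 1/(-8 + ((A² + A*A) + 11)) = 1/(-8 + ((A² + A²) + 11)) = 1/(-8 + (2*A² + 11)) = 1/(-8 + (11 + 2*A²)) = 1/(3 + 2*A²))
(s(2) + b(-12))² = (1/(3 + 2*2²) + 6*(-12))² = (1/(3 + 2*4) - 72)² = (1/(3 + 8) - 72)² = (1/11 - 72)² = (-791/11)² = 625681/121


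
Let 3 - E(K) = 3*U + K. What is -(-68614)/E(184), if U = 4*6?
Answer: -68614/253 ≈ -271.20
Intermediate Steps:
U = 24
E(K) = -69 - K (E(K) = 3 - (3*24 + K) = 3 - (72 + K) = 3 + (-72 - K) = -69 - K)
-(-68614)/E(184) = -(-68614)/(-69 - 1*184) = -(-68614)/(-69 - 184) = -(-68614)/(-253) = -(-68614)*(-1)/253 = -1*68614/253 = -68614/253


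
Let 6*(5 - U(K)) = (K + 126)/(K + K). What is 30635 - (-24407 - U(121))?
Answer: 79927997/1452 ≈ 55047.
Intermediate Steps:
U(K) = 5 - (126 + K)/(12*K) (U(K) = 5 - (K + 126)/(6*(K + K)) = 5 - (126 + K)/(6*(2*K)) = 5 - (126 + K)*1/(2*K)/6 = 5 - (126 + K)/(12*K))
30635 - (-24407 - U(121)) = 30635 - (-24407 - (-126 + 59*121)/(12*121)) = 30635 - (-24407 - (-126 + 7139)/(12*121)) = 30635 - (-24407 - 7013/(12*121)) = 30635 - (-24407 - 1*7013/1452) = 30635 - (-24407 - 7013/1452) = 30635 - 1*(-35445977/1452) = 30635 + 35445977/1452 = 79927997/1452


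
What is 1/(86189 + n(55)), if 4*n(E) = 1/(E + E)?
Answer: 440/37923161 ≈ 1.1602e-5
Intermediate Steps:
n(E) = 1/(8*E) (n(E) = 1/(4*(E + E)) = 1/(4*((2*E))) = (1/(2*E))/4 = 1/(8*E))
1/(86189 + n(55)) = 1/(86189 + (⅛)/55) = 1/(86189 + (⅛)*(1/55)) = 1/(86189 + 1/440) = 1/(37923161/440) = 440/37923161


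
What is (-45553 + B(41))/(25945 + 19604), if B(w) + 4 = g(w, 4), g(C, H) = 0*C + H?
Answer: -45553/45549 ≈ -1.0001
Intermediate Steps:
g(C, H) = H (g(C, H) = 0 + H = H)
B(w) = 0 (B(w) = -4 + 4 = 0)
(-45553 + B(41))/(25945 + 19604) = (-45553 + 0)/(25945 + 19604) = -45553/45549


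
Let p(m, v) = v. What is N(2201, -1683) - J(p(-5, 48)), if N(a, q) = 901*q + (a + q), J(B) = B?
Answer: -1515913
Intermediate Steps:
N(a, q) = a + 902*q
N(2201, -1683) - J(p(-5, 48)) = (2201 + 902*(-1683)) - 1*48 = (2201 - 1518066) - 48 = -1515865 - 48 = -1515913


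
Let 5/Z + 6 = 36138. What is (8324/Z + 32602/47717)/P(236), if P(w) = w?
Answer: 7175748581833/28153030 ≈ 2.5488e+5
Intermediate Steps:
Z = 5/36132 (Z = 5/(-6 + 36138) = 5/36132 ≈ 0.00013838)
(8324/Z + 32602/47717)/P(236) = (8324/(5/36132) + 32602/47717)/236 = (8324*(36132/5) + 32602*(1/47717))*(1/236) = (300762768/5 + 32602/47717)*(1/236) = (14351497163666/238585)*(1/236) = 7175748581833/28153030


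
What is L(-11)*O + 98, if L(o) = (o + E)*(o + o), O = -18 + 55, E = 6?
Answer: 4168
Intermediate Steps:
O = 37
L(o) = 2*o*(6 + o) (L(o) = (o + 6)*(o + o) = (6 + o)*(2*o) = 2*o*(6 + o))
L(-11)*O + 98 = (2*(-11)*(6 - 11))*37 + 98 = (2*(-11)*(-5))*37 + 98 = 110*37 + 98 = 4070 + 98 = 4168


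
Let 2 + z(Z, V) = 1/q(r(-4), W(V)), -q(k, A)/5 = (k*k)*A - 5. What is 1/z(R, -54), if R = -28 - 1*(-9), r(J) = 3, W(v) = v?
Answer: -2455/4909 ≈ -0.50010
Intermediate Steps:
q(k, A) = 25 - 5*A*k² (q(k, A) = -5*((k*k)*A - 5) = -5*(k²*A - 5) = -5*(A*k² - 5) = -5*(-5 + A*k²) = 25 - 5*A*k²)
R = -19 (R = -28 + 9 = -19)
z(Z, V) = -2 + 1/(25 - 45*V) (z(Z, V) = -2 + 1/(25 - 5*V*3²) = -2 + 1/(25 - 5*V*9) = -2 + 1/(25 - 45*V))
1/z(R, -54) = 1/((49 - 90*(-54))/(5*(-5 + 9*(-54)))) = 1/((49 + 4860)/(5*(-5 - 486))) = 1/((⅕)*4909/(-491)) = 1/((⅕)*(-1/491)*4909) = 1/(-4909/2455) = -2455/4909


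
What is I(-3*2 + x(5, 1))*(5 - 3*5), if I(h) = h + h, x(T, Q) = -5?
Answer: 220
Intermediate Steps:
I(h) = 2*h
I(-3*2 + x(5, 1))*(5 - 3*5) = (2*(-3*2 - 5))*(5 - 3*5) = (2*(-6 - 5))*(5 - 15) = (2*(-11))*(-10) = -22*(-10) = 220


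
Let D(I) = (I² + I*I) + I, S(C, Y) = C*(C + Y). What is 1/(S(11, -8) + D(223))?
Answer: 1/99714 ≈ 1.0029e-5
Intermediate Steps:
D(I) = I + 2*I² (D(I) = (I² + I²) + I = 2*I² + I = I + 2*I²)
1/(S(11, -8) + D(223)) = 1/(11*(11 - 8) + 223*(1 + 2*223)) = 1/(11*3 + 223*(1 + 446)) = 1/(33 + 223*447) = 1/(33 + 99681) = 1/99714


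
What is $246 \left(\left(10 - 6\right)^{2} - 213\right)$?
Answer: $-48462$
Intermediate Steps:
$246 \left(\left(10 - 6\right)^{2} - 213\right) = 246 \left(4^{2} - 213\right) = 246 \left(16 - 213\right) = 246 \left(-197\right) = -48462$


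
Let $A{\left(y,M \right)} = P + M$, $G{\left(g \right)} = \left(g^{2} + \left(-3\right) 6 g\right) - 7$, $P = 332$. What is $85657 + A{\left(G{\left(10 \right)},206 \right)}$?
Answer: $86195$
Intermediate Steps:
$G{\left(g \right)} = -7 + g^{2} - 18 g$ ($G{\left(g \right)} = \left(g^{2} - 18 g\right) - 7 = -7 + g^{2} - 18 g$)
$A{\left(y,M \right)} = 332 + M$
$85657 + A{\left(G{\left(10 \right)},206 \right)} = 85657 + \left(332 + 206\right) = 85657 + 538 = 86195$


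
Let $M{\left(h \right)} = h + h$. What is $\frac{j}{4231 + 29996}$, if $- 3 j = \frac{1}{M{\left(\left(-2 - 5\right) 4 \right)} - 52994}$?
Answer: $\frac{1}{5447227050} \approx 1.8358 \cdot 10^{-10}$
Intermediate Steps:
$M{\left(h \right)} = 2 h$
$j = \frac{1}{159150}$ ($j = - \frac{1}{3 \left(2 \left(-2 - 5\right) 4 - 52994\right)} = - \frac{1}{3 \left(2 \left(\left(-7\right) 4\right) - 52994\right)} = - \frac{1}{3 \left(2 \left(-28\right) - 52994\right)} = - \frac{1}{3 \left(-56 - 52994\right)} = - \frac{1}{3 \left(-53050\right)} = \left(- \frac{1}{3}\right) \left(- \frac{1}{53050}\right) = \frac{1}{159150} \approx 6.2834 \cdot 10^{-6}$)
$\frac{j}{4231 + 29996} = \frac{1}{159150 \left(4231 + 29996\right)} = \frac{1}{159150 \cdot 34227} = \frac{1}{159150} \cdot \frac{1}{34227} = \frac{1}{5447227050}$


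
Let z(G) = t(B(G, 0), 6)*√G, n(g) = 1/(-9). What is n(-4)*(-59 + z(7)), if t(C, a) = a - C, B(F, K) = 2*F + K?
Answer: 59/9 + 8*√7/9 ≈ 8.9073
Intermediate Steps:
B(F, K) = K + 2*F
n(g) = -⅑
z(G) = √G*(6 - 2*G) (z(G) = (6 - (0 + 2*G))*√G = (6 - 2*G)*√G = √G*(6 - 2*G))
n(-4)*(-59 + z(7)) = -(-59 + 2*√7*(3 - 1*7))/9 = -(-59 + 2*√7*(3 - 7))/9 = -(-59 + 2*√7*(-4))/9 = -(-59 - 8*√7)/9 = 59/9 + 8*√7/9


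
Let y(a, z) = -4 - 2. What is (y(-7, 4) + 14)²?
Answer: 64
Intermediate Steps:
y(a, z) = -6
(y(-7, 4) + 14)² = (-6 + 14)² = 8² = 64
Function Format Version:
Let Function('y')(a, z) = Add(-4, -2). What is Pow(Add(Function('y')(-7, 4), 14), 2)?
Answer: 64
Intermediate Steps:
Function('y')(a, z) = -6
Pow(Add(Function('y')(-7, 4), 14), 2) = Pow(Add(-6, 14), 2) = Pow(8, 2) = 64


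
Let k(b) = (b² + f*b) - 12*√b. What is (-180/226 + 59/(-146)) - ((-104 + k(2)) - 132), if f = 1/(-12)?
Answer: 5715718/24747 + 12*√2 ≈ 247.94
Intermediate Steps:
f = -1/12 ≈ -0.083333
k(b) = b² - 12*√b - b/12 (k(b) = (b² - b/12) - 12*√b = b² - 12*√b - b/12)
(-180/226 + 59/(-146)) - ((-104 + k(2)) - 132) = (-180/226 + 59/(-146)) - ((-104 + (2² - 12*√2 - 1/12*2)) - 132) = (-180*1/226 + 59*(-1/146)) - ((-104 + (4 - 12*√2 - ⅙)) - 132) = (-90/113 - 59/146) - ((-104 + (23/6 - 12*√2)) - 132) = -19807/16498 - ((-601/6 - 12*√2) - 132) = -19807/16498 - (-1393/6 - 12*√2) = -19807/16498 + (1393/6 + 12*√2) = 5715718/24747 + 12*√2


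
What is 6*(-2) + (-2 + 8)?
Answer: -6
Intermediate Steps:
6*(-2) + (-2 + 8) = -12 + 6 = -6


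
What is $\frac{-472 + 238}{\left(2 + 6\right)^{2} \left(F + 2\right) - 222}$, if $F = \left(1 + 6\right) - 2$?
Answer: $- \frac{117}{113} \approx -1.0354$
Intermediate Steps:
$F = 5$ ($F = 7 - 2 = 5$)
$\frac{-472 + 238}{\left(2 + 6\right)^{2} \left(F + 2\right) - 222} = \frac{-472 + 238}{\left(2 + 6\right)^{2} \left(5 + 2\right) - 222} = - \frac{234}{8^{2} \cdot 7 - 222} = - \frac{234}{64 \cdot 7 - 222} = - \frac{234}{448 - 222} = - \frac{234}{226} = \left(-234\right) \frac{1}{226} = - \frac{117}{113}$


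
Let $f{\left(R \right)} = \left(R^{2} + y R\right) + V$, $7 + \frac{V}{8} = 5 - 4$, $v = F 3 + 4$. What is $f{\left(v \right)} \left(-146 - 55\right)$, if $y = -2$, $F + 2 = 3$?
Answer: $2613$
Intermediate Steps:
$F = 1$ ($F = -2 + 3 = 1$)
$v = 7$ ($v = 1 \cdot 3 + 4 = 3 + 4 = 7$)
$V = -48$ ($V = -56 + 8 \left(5 - 4\right) = -56 + 8 \cdot 1 = -56 + 8 = -48$)
$f{\left(R \right)} = -48 + R^{2} - 2 R$ ($f{\left(R \right)} = \left(R^{2} - 2 R\right) - 48 = -48 + R^{2} - 2 R$)
$f{\left(v \right)} \left(-146 - 55\right) = \left(-48 + 7^{2} - 14\right) \left(-146 - 55\right) = \left(-48 + 49 - 14\right) \left(-201\right) = \left(-13\right) \left(-201\right) = 2613$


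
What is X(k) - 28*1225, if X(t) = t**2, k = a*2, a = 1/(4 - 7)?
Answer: -308696/9 ≈ -34300.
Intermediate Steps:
a = -1/3 (a = 1/(-3) = -1/3 ≈ -0.33333)
k = -2/3 (k = -1/3*2 = -2/3 ≈ -0.66667)
X(k) - 28*1225 = (-2/3)**2 - 28*1225 = 4/9 - 34300 = -308696/9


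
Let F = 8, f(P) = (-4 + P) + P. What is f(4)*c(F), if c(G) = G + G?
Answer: 64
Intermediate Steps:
f(P) = -4 + 2*P
c(G) = 2*G
f(4)*c(F) = (-4 + 2*4)*(2*8) = (-4 + 8)*16 = 4*16 = 64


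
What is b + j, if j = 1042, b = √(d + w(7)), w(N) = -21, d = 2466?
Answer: 1042 + √2445 ≈ 1091.4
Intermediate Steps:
b = √2445 (b = √(2466 - 21) = √2445 ≈ 49.447)
b + j = √2445 + 1042 = 1042 + √2445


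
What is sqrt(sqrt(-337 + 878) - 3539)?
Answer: sqrt(-3539 + sqrt(541)) ≈ 59.294*I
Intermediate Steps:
sqrt(sqrt(-337 + 878) - 3539) = sqrt(sqrt(541) - 3539) = sqrt(-3539 + sqrt(541))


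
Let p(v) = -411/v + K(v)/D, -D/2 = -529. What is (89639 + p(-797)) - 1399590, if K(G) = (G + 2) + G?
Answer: -552292787956/421613 ≈ -1.3100e+6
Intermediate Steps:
D = 1058 (D = -2*(-529) = 1058)
K(G) = 2 + 2*G (K(G) = (2 + G) + G = 2 + 2*G)
p(v) = 1/529 - 411/v + v/529 (p(v) = -411/v + (2 + 2*v)/1058 = -411/v + (2 + 2*v)*(1/1058) = -411/v + (1/529 + v/529) = 1/529 - 411/v + v/529)
(89639 + p(-797)) - 1399590 = (89639 + (1/529)*(-217419 - 797*(1 - 797))/(-797)) - 1399590 = (89639 + (1/529)*(-1/797)*(-217419 - 797*(-796))) - 1399590 = (89639 + (1/529)*(-1/797)*(-217419 + 634412)) - 1399590 = (89639 + (1/529)*(-1/797)*416993) - 1399590 = (89639 - 416993/421613) - 1399590 = 37792550714/421613 - 1399590 = -552292787956/421613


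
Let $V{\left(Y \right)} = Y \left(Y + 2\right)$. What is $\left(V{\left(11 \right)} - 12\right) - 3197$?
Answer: $-3066$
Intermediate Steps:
$V{\left(Y \right)} = Y \left(2 + Y\right)$
$\left(V{\left(11 \right)} - 12\right) - 3197 = \left(11 \left(2 + 11\right) - 12\right) - 3197 = \left(11 \cdot 13 - 12\right) - 3197 = \left(143 - 12\right) - 3197 = 131 - 3197 = -3066$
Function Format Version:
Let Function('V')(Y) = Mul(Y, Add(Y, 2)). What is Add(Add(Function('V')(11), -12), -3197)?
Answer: -3066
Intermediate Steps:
Function('V')(Y) = Mul(Y, Add(2, Y))
Add(Add(Function('V')(11), -12), -3197) = Add(Add(Mul(11, Add(2, 11)), -12), -3197) = Add(Add(Mul(11, 13), -12), -3197) = Add(Add(143, -12), -3197) = Add(131, -3197) = -3066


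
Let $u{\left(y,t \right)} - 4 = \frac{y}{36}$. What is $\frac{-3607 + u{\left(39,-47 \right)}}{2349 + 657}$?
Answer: $- \frac{43223}{36072} \approx -1.1982$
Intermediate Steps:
$u{\left(y,t \right)} = 4 + \frac{y}{36}$
$\frac{-3607 + u{\left(39,-47 \right)}}{2349 + 657} = \frac{-3607 + \left(4 + \frac{1}{36} \cdot 39\right)}{2349 + 657} = \frac{-3607 + \left(4 + \frac{13}{12}\right)}{3006} = \left(-3607 + \frac{61}{12}\right) \frac{1}{3006} = \left(- \frac{43223}{12}\right) \frac{1}{3006} = - \frac{43223}{36072}$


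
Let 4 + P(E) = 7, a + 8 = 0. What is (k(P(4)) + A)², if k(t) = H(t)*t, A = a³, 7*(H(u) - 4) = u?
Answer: 12187081/49 ≈ 2.4872e+5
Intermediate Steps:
a = -8 (a = -8 + 0 = -8)
H(u) = 4 + u/7
P(E) = 3 (P(E) = -4 + 7 = 3)
A = -512 (A = (-8)³ = -512)
k(t) = t*(4 + t/7) (k(t) = (4 + t/7)*t = t*(4 + t/7))
(k(P(4)) + A)² = ((⅐)*3*(28 + 3) - 512)² = ((⅐)*3*31 - 512)² = (93/7 - 512)² = (-3491/7)² = 12187081/49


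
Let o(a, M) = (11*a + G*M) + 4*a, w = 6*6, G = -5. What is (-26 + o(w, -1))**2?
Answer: 269361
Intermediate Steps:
w = 36
o(a, M) = -5*M + 15*a (o(a, M) = (11*a - 5*M) + 4*a = (-5*M + 11*a) + 4*a = -5*M + 15*a)
(-26 + o(w, -1))**2 = (-26 + (-5*(-1) + 15*36))**2 = (-26 + (5 + 540))**2 = (-26 + 545)**2 = 519**2 = 269361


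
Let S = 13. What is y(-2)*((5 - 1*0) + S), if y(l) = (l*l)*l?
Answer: -144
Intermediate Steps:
y(l) = l**3 (y(l) = l**2*l = l**3)
y(-2)*((5 - 1*0) + S) = (-2)**3*((5 - 1*0) + 13) = -8*((5 + 0) + 13) = -8*(5 + 13) = -8*18 = -144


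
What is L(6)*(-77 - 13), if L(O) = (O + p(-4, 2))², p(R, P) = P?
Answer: -5760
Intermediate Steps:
L(O) = (2 + O)² (L(O) = (O + 2)² = (2 + O)²)
L(6)*(-77 - 13) = (2 + 6)²*(-77 - 13) = 8²*(-90) = 64*(-90) = -5760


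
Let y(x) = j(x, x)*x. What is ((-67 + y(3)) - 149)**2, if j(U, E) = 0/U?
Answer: 46656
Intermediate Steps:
j(U, E) = 0
y(x) = 0 (y(x) = 0*x = 0)
((-67 + y(3)) - 149)**2 = ((-67 + 0) - 149)**2 = (-67 - 149)**2 = (-216)**2 = 46656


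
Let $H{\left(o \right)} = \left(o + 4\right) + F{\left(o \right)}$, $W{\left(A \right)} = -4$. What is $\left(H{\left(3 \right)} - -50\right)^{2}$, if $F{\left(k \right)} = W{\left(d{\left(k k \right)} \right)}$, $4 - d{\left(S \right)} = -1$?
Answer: $2809$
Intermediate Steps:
$d{\left(S \right)} = 5$ ($d{\left(S \right)} = 4 - -1 = 4 + 1 = 5$)
$F{\left(k \right)} = -4$
$H{\left(o \right)} = o$ ($H{\left(o \right)} = \left(o + 4\right) - 4 = \left(4 + o\right) - 4 = o$)
$\left(H{\left(3 \right)} - -50\right)^{2} = \left(3 - -50\right)^{2} = \left(3 + 50\right)^{2} = 53^{2} = 2809$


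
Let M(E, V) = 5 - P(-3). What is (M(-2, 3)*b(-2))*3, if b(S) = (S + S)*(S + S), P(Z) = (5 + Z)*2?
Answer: 48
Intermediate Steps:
P(Z) = 10 + 2*Z
M(E, V) = 1 (M(E, V) = 5 - (10 + 2*(-3)) = 5 - (10 - 6) = 5 - 1*4 = 5 - 4 = 1)
b(S) = 4*S**2 (b(S) = (2*S)*(2*S) = 4*S**2)
(M(-2, 3)*b(-2))*3 = (1*(4*(-2)**2))*3 = (1*(4*4))*3 = (1*16)*3 = 16*3 = 48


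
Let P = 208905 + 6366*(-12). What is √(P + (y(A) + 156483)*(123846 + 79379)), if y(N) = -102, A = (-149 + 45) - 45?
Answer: 3*√3531184582 ≈ 1.7827e+5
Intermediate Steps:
A = -149 (A = -104 - 45 = -149)
P = 132513 (P = 208905 - 76392 = 132513)
√(P + (y(A) + 156483)*(123846 + 79379)) = √(132513 + (-102 + 156483)*(123846 + 79379)) = √(132513 + 156381*203225) = √(132513 + 31780528725) = √31780661238 = 3*√3531184582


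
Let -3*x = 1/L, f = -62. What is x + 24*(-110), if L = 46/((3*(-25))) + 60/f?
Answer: -9703865/3676 ≈ -2639.8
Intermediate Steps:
L = -3676/2325 (L = 46/((3*(-25))) + 60/(-62) = 46/(-75) + 60*(-1/62) = 46*(-1/75) - 30/31 = -46/75 - 30/31 = -3676/2325 ≈ -1.5811)
x = 775/3676 (x = -1/(3*(-3676/2325)) = -⅓*(-2325/3676) = 775/3676 ≈ 0.21083)
x + 24*(-110) = 775/3676 + 24*(-110) = 775/3676 - 2640 = -9703865/3676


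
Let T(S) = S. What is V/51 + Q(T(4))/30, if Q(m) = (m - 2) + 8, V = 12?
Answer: 29/51 ≈ 0.56863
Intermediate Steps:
Q(m) = 6 + m (Q(m) = (-2 + m) + 8 = 6 + m)
V/51 + Q(T(4))/30 = 12/51 + (6 + 4)/30 = 12*(1/51) + 10*(1/30) = 4/17 + ⅓ = 29/51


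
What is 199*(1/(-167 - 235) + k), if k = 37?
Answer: 2959727/402 ≈ 7362.5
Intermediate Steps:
199*(1/(-167 - 235) + k) = 199*(1/(-167 - 235) + 37) = 199*(1/(-402) + 37) = 199*(-1/402 + 37) = 199*(14873/402) = 2959727/402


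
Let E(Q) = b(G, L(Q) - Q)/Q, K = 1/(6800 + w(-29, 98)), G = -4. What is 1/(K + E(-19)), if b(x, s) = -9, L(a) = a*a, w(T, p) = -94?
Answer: 127414/60373 ≈ 2.1104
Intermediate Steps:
L(a) = a²
K = 1/6706 (K = 1/(6800 - 94) = 1/6706 ≈ 0.00014912)
E(Q) = -9/Q
1/(K + E(-19)) = 1/(1/6706 - 9/(-19)) = 1/(1/6706 - 9*(-1/19)) = 1/(1/6706 + 9/19) = 1/(60373/127414) = 127414/60373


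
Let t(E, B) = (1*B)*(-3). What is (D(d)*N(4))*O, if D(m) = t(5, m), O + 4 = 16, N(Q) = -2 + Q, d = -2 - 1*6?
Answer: 576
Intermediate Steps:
d = -8 (d = -2 - 6 = -8)
t(E, B) = -3*B (t(E, B) = B*(-3) = -3*B)
O = 12 (O = -4 + 16 = 12)
D(m) = -3*m
(D(d)*N(4))*O = ((-3*(-8))*(-2 + 4))*12 = (24*2)*12 = 48*12 = 576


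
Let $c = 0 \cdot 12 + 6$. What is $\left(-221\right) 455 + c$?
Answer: $-100549$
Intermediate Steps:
$c = 6$ ($c = 0 + 6 = 6$)
$\left(-221\right) 455 + c = \left(-221\right) 455 + 6 = -100555 + 6 = -100549$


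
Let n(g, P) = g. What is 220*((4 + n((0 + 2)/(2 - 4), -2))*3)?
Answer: 1980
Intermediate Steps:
220*((4 + n((0 + 2)/(2 - 4), -2))*3) = 220*((4 + (0 + 2)/(2 - 4))*3) = 220*((4 + 2/(-2))*3) = 220*((4 + 2*(-½))*3) = 220*((4 - 1)*3) = 220*(3*3) = 220*9 = 1980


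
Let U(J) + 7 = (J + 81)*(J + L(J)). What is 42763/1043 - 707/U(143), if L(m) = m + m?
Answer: 562706/13727 ≈ 40.993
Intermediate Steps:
L(m) = 2*m
U(J) = -7 + 3*J*(81 + J) (U(J) = -7 + (J + 81)*(J + 2*J) = -7 + (81 + J)*(3*J) = -7 + 3*J*(81 + J))
42763/1043 - 707/U(143) = 42763/1043 - 707/(-7 + 3*143² + 243*143) = 42763*(1/1043) - 707/(-7 + 3*20449 + 34749) = 41 - 707/(-7 + 61347 + 34749) = 41 - 707/96089 = 41 - 707*1/96089 = 41 - 101/13727 = 562706/13727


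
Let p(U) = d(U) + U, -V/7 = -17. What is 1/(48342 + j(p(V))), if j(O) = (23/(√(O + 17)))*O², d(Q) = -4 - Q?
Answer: 314223/15190100554 - 92*√13/7595050277 ≈ 2.0642e-5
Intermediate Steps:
V = 119 (V = -7*(-17) = 119)
p(U) = -4 (p(U) = (-4 - U) + U = -4)
j(O) = 23*O²/√(17 + O) (j(O) = (23/(√(17 + O)))*O² = (23/√(17 + O))*O² = 23*O²/√(17 + O))
1/(48342 + j(p(V))) = 1/(48342 + 23*(-4)²/√(17 - 4)) = 1/(48342 + 23*16/√13) = 1/(48342 + 23*16*(√13/13)) = 1/(48342 + 368*√13/13)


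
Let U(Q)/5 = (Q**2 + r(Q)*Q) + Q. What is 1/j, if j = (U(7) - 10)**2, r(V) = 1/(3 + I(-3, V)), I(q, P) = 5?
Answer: 64/4818025 ≈ 1.3283e-5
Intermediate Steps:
r(V) = 1/8 (r(V) = 1/(3 + 5) = 1/8)
U(Q) = 5*Q**2 + 45*Q/8 (U(Q) = 5*((Q**2 + Q/8) + Q) = 5*(Q**2 + 9*Q/8) = 5*Q**2 + 45*Q/8)
j = 4818025/64 (j = ((5/8)*7*(9 + 8*7) - 10)**2 = ((5/8)*7*(9 + 56) - 10)**2 = ((5/8)*7*65 - 10)**2 = (2275/8 - 10)**2 = (2195/8)**2 = 4818025/64 ≈ 75282.)
1/j = 1/(4818025/64) = 64/4818025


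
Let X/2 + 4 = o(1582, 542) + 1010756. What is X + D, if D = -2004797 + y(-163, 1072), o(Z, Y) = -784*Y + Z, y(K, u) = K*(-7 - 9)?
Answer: -827377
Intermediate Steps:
y(K, u) = -16*K (y(K, u) = K*(-16) = -16*K)
o(Z, Y) = Z - 784*Y
D = -2002189 (D = -2004797 - 16*(-163) = -2004797 + 2608 = -2002189)
X = 1174812 (X = -8 + 2*((1582 - 784*542) + 1010756) = -8 + 2*((1582 - 424928) + 1010756) = -8 + 2*(-423346 + 1010756) = -8 + 2*587410 = -8 + 1174820 = 1174812)
X + D = 1174812 - 2002189 = -827377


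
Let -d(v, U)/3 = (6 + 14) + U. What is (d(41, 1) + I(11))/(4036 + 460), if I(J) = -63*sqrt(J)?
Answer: -63/4496 - 63*sqrt(11)/4496 ≈ -0.060486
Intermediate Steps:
d(v, U) = -60 - 3*U (d(v, U) = -3*((6 + 14) + U) = -3*(20 + U) = -60 - 3*U)
(d(41, 1) + I(11))/(4036 + 460) = ((-60 - 3*1) - 63*sqrt(11))/(4036 + 460) = ((-60 - 3) - 63*sqrt(11))/4496 = (-63 - 63*sqrt(11))*(1/4496) = -63/4496 - 63*sqrt(11)/4496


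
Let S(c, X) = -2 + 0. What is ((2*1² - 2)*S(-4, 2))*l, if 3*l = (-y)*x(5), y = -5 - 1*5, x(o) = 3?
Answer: 0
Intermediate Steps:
S(c, X) = -2
y = -10 (y = -5 - 5 = -10)
l = 10 (l = (-1*(-10)*3)/3 = (10*3)/3 = (⅓)*30 = 10)
((2*1² - 2)*S(-4, 2))*l = ((2*1² - 2)*(-2))*10 = ((2*1 - 2)*(-2))*10 = ((2 - 2)*(-2))*10 = (0*(-2))*10 = 0*10 = 0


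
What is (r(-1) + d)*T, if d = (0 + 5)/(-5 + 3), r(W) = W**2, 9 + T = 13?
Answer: -6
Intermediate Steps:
T = 4 (T = -9 + 13 = 4)
d = -5/2 (d = 5/(-2) = 5*(-1/2) = -5/2 ≈ -2.5000)
(r(-1) + d)*T = ((-1)**2 - 5/2)*4 = (1 - 5/2)*4 = -3/2*4 = -6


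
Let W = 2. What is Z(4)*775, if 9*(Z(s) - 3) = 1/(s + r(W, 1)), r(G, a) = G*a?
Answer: 126325/54 ≈ 2339.4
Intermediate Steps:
Z(s) = 3 + 1/(9*(2 + s)) (Z(s) = 3 + 1/(9*(s + 2*1)) = 3 + 1/(9*(s + 2)) = 3 + 1/(9*(2 + s)))
Z(4)*775 = ((55 + 27*4)/(9*(2 + 4)))*775 = ((1/9)*(55 + 108)/6)*775 = ((1/9)*(1/6)*163)*775 = (163/54)*775 = 126325/54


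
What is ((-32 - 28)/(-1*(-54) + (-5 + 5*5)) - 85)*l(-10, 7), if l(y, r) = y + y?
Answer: 63500/37 ≈ 1716.2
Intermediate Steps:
l(y, r) = 2*y
((-32 - 28)/(-1*(-54) + (-5 + 5*5)) - 85)*l(-10, 7) = ((-32 - 28)/(-1*(-54) + (-5 + 5*5)) - 85)*(2*(-10)) = (-60/(54 + (-5 + 25)) - 85)*(-20) = (-60/(54 + 20) - 85)*(-20) = (-60/74 - 85)*(-20) = (-60*1/74 - 85)*(-20) = (-30/37 - 85)*(-20) = -3175/37*(-20) = 63500/37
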